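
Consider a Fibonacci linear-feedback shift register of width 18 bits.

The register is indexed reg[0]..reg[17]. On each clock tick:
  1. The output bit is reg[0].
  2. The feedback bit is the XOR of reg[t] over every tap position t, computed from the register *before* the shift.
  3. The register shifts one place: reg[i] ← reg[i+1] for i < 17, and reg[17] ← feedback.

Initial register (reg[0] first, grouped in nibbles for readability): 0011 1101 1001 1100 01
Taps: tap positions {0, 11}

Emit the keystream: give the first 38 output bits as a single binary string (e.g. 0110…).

00111101100111000111011110001000000011

tick  register→output (feedback)
  0  001111011001110001→0 (1)
  1  011110110011100011→0 (1)
  2  111101100111000111→1 (0)
  3  111011001110001110→1 (1)
  4  110110011100011101→1 (1)
  5  101100111000111011→1 (1)
  6  011001110001110111→0 (1)
  7  110011100011101111→1 (0)
  8  100111000111011110→1 (0)
  9  001110001110111100→0 (0)
 10  011100011101111000→0 (1)
 11  111000111011110001→1 (0)
 12  110001110111100010→1 (0)
 13  100011101111000100→1 (0)
 14  000111011110001000→0 (0)
 15  001110111100010000→0 (0)
 16  011101111000100000→0 (0)
 17  111011110001000000→1 (0)
 18  110111100010000000→1 (1)
 19  101111000100000001→1 (1)
 20  011110001000000011→0 (0)
 21  111100010000000110→1 (1)
 22  111000100000001101→1 (1)
 23  110001000000011011→1 (1)
 24  100010000000110111→1 (1)
 25  000100000001101111→0 (1)
 26  001000000011011111→0 (1)
 27  010000000110111111→0 (0)
 28  100000001101111110→1 (0)
 29  000000011011111100→0 (1)
 30  000000110111111001→0 (1)
 31  000001101111110011→0 (1)
 32  000011011111100111→0 (1)
 33  000110111111001111→0 (1)
 34  001101111110011111→0 (0)
 35  011011111100111110→0 (0)
 36  110111111001111100→1 (0)
 37  101111110011111000→1 (0)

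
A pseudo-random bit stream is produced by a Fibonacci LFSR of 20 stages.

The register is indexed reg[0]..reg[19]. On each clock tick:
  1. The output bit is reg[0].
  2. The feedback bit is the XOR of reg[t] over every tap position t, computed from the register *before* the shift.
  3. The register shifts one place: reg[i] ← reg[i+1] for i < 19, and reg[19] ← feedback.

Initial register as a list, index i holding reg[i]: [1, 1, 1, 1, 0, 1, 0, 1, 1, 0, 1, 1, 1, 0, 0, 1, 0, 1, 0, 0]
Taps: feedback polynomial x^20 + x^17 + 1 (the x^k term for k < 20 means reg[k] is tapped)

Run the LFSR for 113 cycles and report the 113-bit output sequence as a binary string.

11110101101110010100011110101110010111111000101110010111000110111100000101011010111000000001011101000110110110100

tick  register→output (feedback)
  0  11110101101110010100→1 (0)
  1  11101011011100101000→1 (1)
  2  11010110111001010001→1 (1)
  3  10101101110010100011→1 (1)
  4  01011011100101000111→0 (1)
  5  10110111001010001111→1 (0)
  6  01101110010100011110→0 (1)
  7  11011100101000111101→1 (0)
  8  10111001010001111010→1 (1)
  9  01110010100011110101→0 (1)
 10  11100101000111101011→1 (1)
 11  11001010001111010111→1 (0)
 12  10010100011110101110→1 (0)
 13  00101000111101011100→0 (1)
 14  01010001111010111001→0 (0)
 15  10100011110101110010→1 (1)
 16  01000111101011100101→0 (1)
 17  10001111010111001011→1 (1)
 18  00011110101110010111→0 (1)
 19  00111101011100101111→0 (1)
 20  01111010111001011111→0 (1)
 21  11110101110010111111→1 (0)
 22  11101011100101111110→1 (0)
 23  11010111001011111100→1 (0)
 24  10101110010111111000→1 (1)
 25  01011100101111110001→0 (0)
 26  10111001011111100010→1 (1)
 27  01110010111111000101→0 (1)
 28  11100101111110001011→1 (1)
 29  11001011111100010111→1 (0)
 30  10010111111000101110→1 (0)
 31  00101111110001011100→0 (1)
 32  01011111100010111001→0 (0)
 33  10111111000101110010→1 (1)
 34  01111110001011100101→0 (1)
 35  11111100010111001011→1 (1)
 36  11111000101110010111→1 (0)
 37  11110001011100101110→1 (0)
 38  11100010111001011100→1 (0)
 39  11000101110010111000→1 (1)
 40  10001011100101110001→1 (1)
 41  00010111001011100011→0 (0)
 42  00101110010111000110→0 (1)
 43  01011100101110001101→0 (1)
 44  10111001011100011011→1 (1)
 45  01110010111000110111→0 (1)
 46  11100101110001101111→1 (0)
 47  11001011100011011110→1 (0)
 48  10010111000110111100→1 (0)
 49  00101110001101111000→0 (0)
 50  01011100011011110000→0 (0)
 51  10111000110111100000→1 (1)
 52  01110001101111000001→0 (0)
 53  11100011011110000010→1 (1)
 54  11000110111100000101→1 (0)
 55  10001101111000001010→1 (1)
 56  00011011110000010101→0 (1)
 57  00110111100000101011→0 (0)
 58  01101111000001010110→0 (1)
 59  11011110000010101101→1 (0)
 60  10111100000101011010→1 (1)
 61  01111000001010110101→0 (1)
 62  11110000010101101011→1 (1)
 63  11100000101011010111→1 (0)
 64  11000001010110101110→1 (0)
 65  10000010101101011100→1 (0)
 66  00000101011010111000→0 (0)
 67  00001010110101110000→0 (0)
 68  00010101101011100000→0 (0)
 69  00101011010111000000→0 (0)
 70  01010110101110000000→0 (0)
 71  10101101011100000000→1 (1)
 72  01011010111000000001→0 (0)
 73  10110101110000000010→1 (1)
 74  01101011100000000101→0 (1)
 75  11010111000000001011→1 (1)
 76  10101110000000010111→1 (0)
 77  01011100000000101110→0 (1)
 78  10111000000001011101→1 (0)
 79  01110000000010111010→0 (0)
 80  11100000000101110100→1 (0)
 81  11000000001011101000→1 (1)
 82  10000000010111010001→1 (1)
 83  00000000101110100011→0 (0)
 84  00000001011101000110→0 (1)
 85  00000010111010001101→0 (1)
 86  00000101110100011011→0 (0)
 87  00001011101000110110→0 (1)
 88  00010111010001101101→0 (1)
 89  00101110100011011011→0 (0)
 90  01011101000110110110→0 (1)
 91  10111010001101101101→1 (0)
 92  01110100011011011010→0 (0)
 93  11101000110110110100→1 (0)
 94  11010001101101101000→1 (1)
 95  10100011011011010001→1 (1)
 96  01000110110110100011→0 (0)
 97  10001101101101000110→1 (0)
 98  00011011011010001100→0 (1)
 99  00110110110100011001→0 (0)
100  01101101101000110010→0 (0)
101  11011011010001100100→1 (0)
102  10110110100011001000→1 (1)
103  01101101000110010001→0 (0)
104  11011010001100100010→1 (1)
105  10110100011001000101→1 (0)
106  01101000110010001010→0 (0)
107  11010001100100010100→1 (0)
108  10100011001000101000→1 (1)
109  01000110010001010001→0 (0)
110  10001100100010100010→1 (1)
111  00011001000101000101→0 (1)
112  00110010001010001011→0 (0)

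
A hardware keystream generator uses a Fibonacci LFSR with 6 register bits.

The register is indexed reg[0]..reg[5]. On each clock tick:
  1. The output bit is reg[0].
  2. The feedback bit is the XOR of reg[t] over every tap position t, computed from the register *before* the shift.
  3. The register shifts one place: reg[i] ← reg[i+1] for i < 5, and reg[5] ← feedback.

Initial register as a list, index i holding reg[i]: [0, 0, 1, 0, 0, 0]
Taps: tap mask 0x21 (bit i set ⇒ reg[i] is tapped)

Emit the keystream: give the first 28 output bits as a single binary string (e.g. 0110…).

tick  register→output (feedback)
  0  001000→0 (0)
  1  010000→0 (0)
  2  100000→1 (1)
  3  000001→0 (1)
  4  000011→0 (1)
  5  000111→0 (1)
  6  001111→0 (1)
  7  011111→0 (1)
  8  111111→1 (0)
  9  111110→1 (1)
 10  111101→1 (0)
 11  111010→1 (1)
 12  110101→1 (0)
 13  101010→1 (1)
 14  010101→0 (1)
 15  101011→1 (0)
 16  010110→0 (0)
 17  101100→1 (1)
 18  011001→0 (1)
 19  110011→1 (0)
 20  100110→1 (1)
 21  001101→0 (1)
 22  011011→0 (1)
 23  110111→1 (0)
 24  101110→1 (1)
 25  011101→0 (1)
 26  111011→1 (0)
 27  110110→1 (1)

0010000011111101010110011011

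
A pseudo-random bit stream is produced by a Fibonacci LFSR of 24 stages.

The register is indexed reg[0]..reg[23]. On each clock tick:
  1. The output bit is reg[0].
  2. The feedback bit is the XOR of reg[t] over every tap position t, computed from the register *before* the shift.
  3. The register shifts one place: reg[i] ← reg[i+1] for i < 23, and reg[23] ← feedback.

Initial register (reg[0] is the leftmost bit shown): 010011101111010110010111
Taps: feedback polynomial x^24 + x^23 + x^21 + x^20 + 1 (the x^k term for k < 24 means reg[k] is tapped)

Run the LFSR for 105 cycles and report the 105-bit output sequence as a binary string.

010011101111010110010111011001111010110010001011001000010001010110111010100100111001010001011000000111101

k : reg_k → out_k, fb_k
0: 010011101111010110010111 → 0, fb=0
1: 100111011110101100101110 → 1, fb=1
2: 001110111101011001011101 → 0, fb=1
3: 011101111010110010111011 → 0, fb=0
4: 111011110101100101110110 → 1, fb=0
5: 110111101011001011101100 → 1, fb=1
6: 101111010110010111011001 → 1, fb=1
7: 011110101100101110110011 → 0, fb=1
8: 111101011001011101100111 → 1, fb=1
9: 111010110010111011001111 → 1, fb=0
10: 110101100101110110011110 → 1, fb=1
11: 101011001011101100111101 → 1, fb=0
12: 010110010111011001111010 → 0, fb=1
13: 101100101110110011110101 → 1, fb=1
14: 011001011101100111101011 → 0, fb=0
15: 110010111011001111010110 → 1, fb=0
16: 100101110110011110101100 → 1, fb=1
17: 001011101100111101011001 → 0, fb=0
18: 010111011001111010110010 → 0, fb=0
19: 101110110011110101100100 → 1, fb=0
20: 011101100111101011001000 → 0, fb=1
21: 111011001111010110010001 → 1, fb=0
22: 110110011110101100100010 → 1, fb=1
23: 101100111101011001000101 → 1, fb=1
24: 011001111010110010001011 → 0, fb=0
25: 110011110101100100010110 → 1, fb=0
26: 100111101011001000101100 → 1, fb=1
27: 001111010110010001011001 → 0, fb=0
28: 011110101100100010110010 → 0, fb=0
29: 111101011001000101100100 → 1, fb=0
30: 111010110010001011001000 → 1, fb=0
31: 110101100100010110010000 → 1, fb=1
32: 101011001000101100100001 → 1, fb=0
33: 010110010001011001000010 → 0, fb=0
34: 101100100010110010000100 → 1, fb=0
35: 011001000101100100001000 → 0, fb=1
36: 110010001011001000010001 → 1, fb=0
37: 100100010110010000100010 → 1, fb=1
38: 001000101100100001000101 → 0, fb=0
39: 010001011001000010001010 → 0, fb=1
40: 100010110010000100010101 → 1, fb=1
41: 000101100100001000101011 → 0, fb=0
42: 001011001000010001010110 → 0, fb=1
43: 010110010000100010101101 → 0, fb=1
44: 101100100001000101011011 → 1, fb=1
45: 011001000010001010110111 → 0, fb=0
46: 110010000100010101101110 → 1, fb=1
47: 100100001000101011011101 → 1, fb=0
48: 001000010001010110111010 → 0, fb=1
49: 010000100010101101110101 → 0, fb=0
50: 100001000101011011101010 → 1, fb=0
51: 000010001010110111010100 → 0, fb=1
52: 000100010101101110101001 → 0, fb=0
53: 001000101011011101010010 → 0, fb=0
54: 010001010110111010100100 → 0, fb=1
55: 100010101101110101001001 → 1, fb=1
56: 000101011011101010010011 → 0, fb=1
57: 001010110111010100100111 → 0, fb=0
58: 010101101110101001001110 → 0, fb=0
59: 101011011101010010011100 → 1, fb=1
60: 010110111010100100111001 → 0, fb=0
61: 101101110101001001110010 → 1, fb=1
62: 011011101010010011100101 → 0, fb=0
63: 110111010100100111001010 → 1, fb=0
64: 101110101001001110010100 → 1, fb=0
65: 011101010010011100101000 → 0, fb=1
66: 111010100100111001010001 → 1, fb=0
67: 110101001001110010100010 → 1, fb=1
68: 101010010011100101000101 → 1, fb=1
69: 010100100111001010001011 → 0, fb=0
70: 101001001110010100010110 → 1, fb=0
71: 010010011100101000101100 → 0, fb=0
72: 100100111001010001011000 → 1, fb=0
73: 001001110010100010110000 → 0, fb=0
74: 010011100101000101100000 → 0, fb=0
75: 100111001010001011000000 → 1, fb=1
76: 001110010100010110000001 → 0, fb=1
77: 011100101000101100000011 → 0, fb=1
78: 111001010001011000000111 → 1, fb=1
79: 110010100010110000001111 → 1, fb=0
80: 100101000101100000011110 → 1, fb=1
81: 001010001011000000111101 → 0, fb=1
82: 010100010110000001111011 → 0, fb=0
83: 101000101100000011110110 → 1, fb=0
84: 010001011000000111101100 → 0, fb=0
85: 100010110000001111011000 → 1, fb=0
86: 000101100000011110110000 → 0, fb=0
87: 001011000000111101100000 → 0, fb=0
88: 010110000001111011000000 → 0, fb=0
89: 101100000011110110000000 → 1, fb=1
90: 011000000111101100000001 → 0, fb=1
91: 110000001111011000000011 → 1, fb=0
92: 100000011110110000000110 → 1, fb=0
93: 000000111101100000001100 → 0, fb=0
94: 000001111011000000011000 → 0, fb=1
95: 000011110110000000110001 → 0, fb=1
96: 000111101100000001100011 → 0, fb=1
97: 001111011000000011000111 → 0, fb=0
98: 011110110000000110001110 → 0, fb=0
99: 111101100000001100011100 → 1, fb=1
100: 111011000000011000111001 → 1, fb=1
101: 110110000000110001110011 → 1, fb=0
102: 101100000001100011100110 → 1, fb=0
103: 011000000011000111001100 → 0, fb=0
104: 110000000110001110011000 → 1, fb=0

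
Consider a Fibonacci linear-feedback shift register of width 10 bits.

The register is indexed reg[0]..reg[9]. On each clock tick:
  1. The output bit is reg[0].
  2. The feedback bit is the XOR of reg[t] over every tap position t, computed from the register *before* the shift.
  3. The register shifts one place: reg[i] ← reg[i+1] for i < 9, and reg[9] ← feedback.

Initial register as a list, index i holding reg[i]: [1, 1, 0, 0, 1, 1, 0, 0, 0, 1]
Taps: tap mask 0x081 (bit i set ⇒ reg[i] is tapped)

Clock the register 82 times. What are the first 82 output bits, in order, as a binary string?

step | reg (before) | out | fb
   0 | 1100110001 | 1 | 1
   1 | 1001100011 | 1 | 1
   2 | 0011000111 | 0 | 1
   3 | 0110001111 | 0 | 1
   4 | 1100011111 | 1 | 0
   5 | 1000111110 | 1 | 0
   6 | 0001111100 | 0 | 1
   7 | 0011111001 | 0 | 0
   8 | 0111110010 | 0 | 0
   9 | 1111100100 | 1 | 0
  10 | 1111001000 | 1 | 1
  11 | 1110010001 | 1 | 1
  12 | 1100100011 | 1 | 1
  13 | 1001000111 | 1 | 0
  14 | 0010001110 | 0 | 1
  15 | 0100011101 | 0 | 1
  16 | 1000111011 | 1 | 1
  17 | 0001110111 | 0 | 1
  18 | 0011101111 | 0 | 1
  19 | 0111011111 | 0 | 1
  20 | 1110111111 | 1 | 0
  21 | 1101111110 | 1 | 0
  22 | 1011111100 | 1 | 0
  23 | 0111111000 | 0 | 0
  24 | 1111110000 | 1 | 1
  25 | 1111100001 | 1 | 1
  26 | 1111000011 | 1 | 1
  27 | 1110000111 | 1 | 0
  28 | 1100001110 | 1 | 0
  29 | 1000011100 | 1 | 0
  30 | 0000111000 | 0 | 0
  31 | 0001110000 | 0 | 0
  32 | 0011100000 | 0 | 0
  33 | 0111000000 | 0 | 0
  34 | 1110000000 | 1 | 1
  35 | 1100000001 | 1 | 1
  36 | 1000000011 | 1 | 1
  37 | 0000000111 | 0 | 1
  38 | 0000001111 | 0 | 1
  39 | 0000011111 | 0 | 1
  40 | 0000111111 | 0 | 1
  41 | 0001111111 | 0 | 1
  42 | 0011111111 | 0 | 1
  43 | 0111111111 | 0 | 1
  44 | 1111111111 | 1 | 0
  45 | 1111111110 | 1 | 0
  46 | 1111111100 | 1 | 0
  47 | 1111111000 | 1 | 1
  48 | 1111110001 | 1 | 1
  49 | 1111100011 | 1 | 1
  50 | 1111000111 | 1 | 0
  51 | 1110001110 | 1 | 0
  52 | 1100011100 | 1 | 0
  53 | 1000111000 | 1 | 1
  54 | 0001110001 | 0 | 0
  55 | 0011100010 | 0 | 0
  56 | 0111000100 | 0 | 1
  57 | 1110001001 | 1 | 1
  58 | 1100010011 | 1 | 1
  59 | 1000100111 | 1 | 0
  60 | 0001001110 | 0 | 1
  61 | 0010011101 | 0 | 1
  62 | 0100111011 | 0 | 0
  63 | 1001110110 | 1 | 0
  64 | 0011101100 | 0 | 1
  65 | 0111011001 | 0 | 0
  66 | 1110110010 | 1 | 1
  67 | 1101100101 | 1 | 0
  68 | 1011001010 | 1 | 1
  69 | 0110010101 | 0 | 1
  70 | 1100101011 | 1 | 1
  71 | 1001010111 | 1 | 0
  72 | 0010101110 | 0 | 1
  73 | 0101011101 | 0 | 1
  74 | 1010111011 | 1 | 1
  75 | 0101110111 | 0 | 1
  76 | 1011101111 | 1 | 0
  77 | 0111011110 | 0 | 1
  78 | 1110111101 | 1 | 0
  79 | 1101111010 | 1 | 1
  80 | 1011110101 | 1 | 0
  81 | 0111101010 | 0 | 0

1100110001111100100011101111110000111000000011111111110001110001001110110010101110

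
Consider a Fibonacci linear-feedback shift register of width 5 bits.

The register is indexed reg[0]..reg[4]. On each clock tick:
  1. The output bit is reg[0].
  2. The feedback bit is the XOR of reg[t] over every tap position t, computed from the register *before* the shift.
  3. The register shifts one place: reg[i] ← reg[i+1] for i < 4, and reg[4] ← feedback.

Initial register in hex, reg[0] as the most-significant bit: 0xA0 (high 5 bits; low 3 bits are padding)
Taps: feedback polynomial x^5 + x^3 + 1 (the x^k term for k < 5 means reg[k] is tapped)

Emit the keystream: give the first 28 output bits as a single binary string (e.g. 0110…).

1010010000101011101100011111

tick  register→output (feedback)
  0  10100→1 (1)
  1  01001→0 (0)
  2  10010→1 (0)
  3  00100→0 (0)
  4  01000→0 (0)
  5  10000→1 (1)
  6  00001→0 (0)
  7  00010→0 (1)
  8  00101→0 (0)
  9  01010→0 (1)
 10  10101→1 (1)
 11  01011→0 (1)
 12  10111→1 (0)
 13  01110→0 (1)
 14  11101→1 (1)
 15  11011→1 (0)
 16  10110→1 (0)
 17  01100→0 (0)
 18  11000→1 (1)
 19  10001→1 (1)
 20  00011→0 (1)
 21  00111→0 (1)
 22  01111→0 (1)
 23  11111→1 (0)
 24  11110→1 (0)
 25  11100→1 (1)
 26  11001→1 (1)
 27  10011→1 (0)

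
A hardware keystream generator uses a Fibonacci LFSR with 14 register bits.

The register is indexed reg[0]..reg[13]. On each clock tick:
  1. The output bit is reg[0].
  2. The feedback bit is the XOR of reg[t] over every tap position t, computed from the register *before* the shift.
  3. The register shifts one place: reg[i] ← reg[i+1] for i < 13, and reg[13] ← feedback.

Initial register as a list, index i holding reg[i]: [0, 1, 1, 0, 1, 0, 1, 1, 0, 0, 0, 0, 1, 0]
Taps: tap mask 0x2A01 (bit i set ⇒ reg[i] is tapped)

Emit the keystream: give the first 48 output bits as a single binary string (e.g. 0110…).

step | reg (before) | out | fb
   0 | 01101011000010 | 0 | 0
   1 | 11010110000100 | 1 | 0
   2 | 10101100001000 | 1 | 1
   3 | 01011000010001 | 0 | 0
   4 | 10110000100010 | 1 | 1
   5 | 01100001000101 | 0 | 0
   6 | 11000010001010 | 1 | 1
   7 | 10000100010101 | 1 | 0
   8 | 00001000101010 | 0 | 0
   9 | 00010001010100 | 0 | 0
  10 | 00100010101000 | 0 | 0
  11 | 01000101010000 | 0 | 1
  12 | 10001010100001 | 1 | 0
  13 | 00010101000010 | 0 | 0
  14 | 00101010000100 | 0 | 1
  15 | 01010100001001 | 0 | 1
  16 | 10101000010011 | 1 | 1
  17 | 01010000100111 | 0 | 0
  18 | 10100001001110 | 1 | 0
  19 | 01000010011100 | 0 | 0
  20 | 10000100111000 | 1 | 0
  21 | 00001001110000 | 0 | 1
  22 | 00010011100001 | 0 | 1
  23 | 00100111000011 | 0 | 1
  24 | 01001110000111 | 0 | 0
  25 | 10011100001110 | 1 | 0
  26 | 00111000011100 | 0 | 0
  27 | 01110000111000 | 0 | 1
  28 | 11100001110001 | 1 | 1
  29 | 11000011100011 | 1 | 0
  30 | 10000111000110 | 1 | 0
  31 | 00001110001100 | 0 | 1
  32 | 00011100011001 | 0 | 0
  33 | 00111000110010 | 0 | 1
  34 | 01110001100101 | 0 | 0
  35 | 11100011001010 | 1 | 1
  36 | 11000110010101 | 1 | 0
  37 | 10001100101010 | 1 | 1
  38 | 00011001010101 | 0 | 1
  39 | 00110010101011 | 0 | 1
  40 | 01100101010111 | 0 | 1
  41 | 11001010101111 | 1 | 1
  42 | 10010101011111 | 1 | 0
  43 | 00101010111110 | 0 | 0
  44 | 01010101111100 | 0 | 0
  45 | 10101011111000 | 1 | 0
  46 | 01010111110000 | 0 | 1
  47 | 10101111100001 | 1 | 0

011010110000100010101000010011100001110001100101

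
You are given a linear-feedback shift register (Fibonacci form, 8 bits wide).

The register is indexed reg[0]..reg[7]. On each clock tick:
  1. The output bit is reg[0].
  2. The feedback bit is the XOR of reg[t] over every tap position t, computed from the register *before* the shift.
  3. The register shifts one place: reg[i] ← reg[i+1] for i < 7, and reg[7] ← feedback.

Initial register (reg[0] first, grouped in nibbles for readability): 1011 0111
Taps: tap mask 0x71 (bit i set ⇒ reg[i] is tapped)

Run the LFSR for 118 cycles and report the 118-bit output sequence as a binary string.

tick  register→output (feedback)
  0  10110111→1 (1)
  1  01101111→0 (1)
  2  11011111→1 (0)
  3  10111110→1 (0)
  4  01111100→0 (0)
  5  11111000→1 (0)
  6  11110000→1 (1)
  7  11100001→1 (1)
  8  11000011→1 (0)
  9  10000110→1 (1)
 10  00001101→0 (0)
 11  00011010→0 (0)
 12  00110100→0 (1)
 13  01101001→0 (1)
 14  11010011→1 (0)
 15  10100110→1 (1)
 16  01001101→0 (0)
 17  10011010→1 (1)
 18  00110101→0 (1)
 19  01101011→0 (0)
 20  11010110→1 (1)
 21  10101101→1 (1)
 22  01011011→0 (0)
 23  10110110→1 (1)
 24  01101101→0 (0)
 25  11011010→1 (1)
 26  10110101→1 (0)
 27  01101010→0 (0)
 28  11010100→1 (0)
 29  10101000→1 (0)
 30  01010000→0 (0)
 31  10100000→1 (1)
 32  01000001→0 (0)
 33  10000010→1 (0)
 34  00000100→0 (1)
 35  00001001→0 (1)
 36  00010011→0 (1)
 37  00100111→0 (0)
 38  01001110→0 (1)
 39  10011101→1 (1)
 40  00111011→0 (0)
 41  01110110→0 (0)
 42  11101100→1 (1)
 43  11011001→1 (0)
 44  10110010→1 (0)
 45  01100100→0 (1)
 46  11001001→1 (0)
 47  10010010→1 (0)
 48  00100100→0 (1)
 49  01001001→0 (1)
 50  10010011→1 (0)
 51  00100110→0 (0)
 52  01001100→0 (0)
 53  10011000→1 (0)
 54  00110000→0 (0)
 55  01100000→0 (0)
 56  11000000→1 (1)
 57  10000001→1 (1)
 58  00000011→0 (1)
 59  00000111→0 (0)
 60  00001110→0 (1)
 61  00011101→0 (0)
 62  00111010→0 (0)
 63  01110100→0 (1)
 64  11101001→1 (0)
 65  11010010→1 (0)
 66  10100100→1 (0)
 67  01001000→0 (1)
 68  10010001→1 (1)
 69  00100011→0 (1)
 70  01000111→0 (0)
 71  10001110→1 (0)
 72  00011100→0 (0)
 73  00111000→0 (1)
 74  01110001→0 (0)
 75  11100010→1 (0)
 76  11000100→1 (0)
 77  10001000→1 (0)
 78  00010000→0 (0)
 79  00100000→0 (0)
 80  01000000→0 (0)
 81  10000000→1 (1)
 82  00000001→0 (0)
 83  00000010→0 (1)
 84  00000101→0 (1)
 85  00001011→0 (0)
 86  00010110→0 (0)
 87  00101100→0 (0)
 88  01011000→0 (1)
 89  10110001→1 (1)
 90  01100011→0 (1)
 91  11000111→1 (1)
 92  10001111→1 (0)
 93  00011110→0 (1)
 94  00111101→0 (0)
 95  01111010→0 (0)
 96  11110100→1 (0)
 97  11101000→1 (0)
 98  11010000→1 (1)
 99  10100001→1 (1)
100  01000011→0 (1)
101  10000111→1 (1)
102  00001111→0 (1)
103  00011111→0 (1)
104  00111111→0 (1)
105  01111111→0 (1)
106  11111111→1 (0)
107  11111110→1 (0)
108  11111100→1 (1)
109  11111001→1 (0)
110  11110010→1 (0)
111  11100100→1 (0)
112  11001000→1 (0)
113  10010000→1 (1)
114  00100001→0 (0)
115  01000010→0 (1)
116  10000101→1 (0)
117  00001010→0 (0)

1011011111000011010011010110110101000001001110110010010011000000111010010001110001000000010110001111010000111111110010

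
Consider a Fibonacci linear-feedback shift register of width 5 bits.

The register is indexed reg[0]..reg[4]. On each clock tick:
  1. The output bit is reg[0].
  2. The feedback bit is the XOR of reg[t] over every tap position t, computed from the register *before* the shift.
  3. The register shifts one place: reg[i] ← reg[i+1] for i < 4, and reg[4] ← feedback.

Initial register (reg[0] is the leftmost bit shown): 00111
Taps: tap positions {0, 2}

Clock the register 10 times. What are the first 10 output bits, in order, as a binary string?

tick  register→output (feedback)
  0  00111→0 (1)
  1  01111→0 (1)
  2  11111→1 (0)
  3  11110→1 (0)
  4  11100→1 (0)
  5  11000→1 (1)
  6  10001→1 (1)
  7  00011→0 (0)
  8  00110→0 (1)
  9  01101→0 (1)

0011111000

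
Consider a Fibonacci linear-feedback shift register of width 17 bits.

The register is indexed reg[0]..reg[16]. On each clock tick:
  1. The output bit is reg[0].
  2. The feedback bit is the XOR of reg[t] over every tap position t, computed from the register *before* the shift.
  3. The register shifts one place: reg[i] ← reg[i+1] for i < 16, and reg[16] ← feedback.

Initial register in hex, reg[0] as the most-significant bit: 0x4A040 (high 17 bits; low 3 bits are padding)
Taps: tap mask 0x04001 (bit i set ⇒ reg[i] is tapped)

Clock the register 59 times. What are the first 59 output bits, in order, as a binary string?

k : reg_k → out_k, fb_k
0: 01001010000001000 → 0, fb=0
1: 10010100000010000 → 1, fb=1
2: 00101000000100001 → 0, fb=0
3: 01010000001000010 → 0, fb=0
4: 10100000010000100 → 1, fb=0
5: 01000000100001000 → 0, fb=0
6: 10000001000010000 → 1, fb=1
7: 00000010000100001 → 0, fb=0
8: 00000100001000010 → 0, fb=0
9: 00001000010000100 → 0, fb=1
10: 00010000100001001 → 0, fb=0
11: 00100001000010010 → 0, fb=0
12: 01000010000100100 → 0, fb=1
13: 10000100001001001 → 1, fb=1
14: 00001000010010011 → 0, fb=0
15: 00010000100100110 → 0, fb=1
16: 00100001001001101 → 0, fb=1
17: 01000010010011011 → 0, fb=0
18: 10000100100110110 → 1, fb=0
19: 00001001001101100 → 0, fb=1
20: 00010010011011001 → 0, fb=0
21: 00100100110110010 → 0, fb=0
22: 01001001101100100 → 0, fb=1
23: 10010011011001001 → 1, fb=1
24: 00100110110010011 → 0, fb=0
25: 01001101100100110 → 0, fb=1
26: 10011011001001101 → 1, fb=0
27: 00110110010011010 → 0, fb=0
28: 01101100100110100 → 0, fb=1
29: 11011001001101001 → 1, fb=1
30: 10110010011010011 → 1, fb=1
31: 01100100110100111 → 0, fb=1
32: 11001001101001111 → 1, fb=0
33: 10010011010011110 → 1, fb=0
34: 00100110100111100 → 0, fb=1
35: 01001101001111001 → 0, fb=0
36: 10011010011110010 → 1, fb=1
37: 00110100111100101 → 0, fb=1
38: 01101001111001011 → 0, fb=0
39: 11010011110010110 → 1, fb=0
40: 10100111100101100 → 1, fb=0
41: 01001111001011000 → 0, fb=0
42: 10011110010110000 → 1, fb=1
43: 00111100101100001 → 0, fb=0
44: 01111001011000010 → 0, fb=0
45: 11110010110000100 → 1, fb=0
46: 11100101100001000 → 1, fb=1
47: 11001011000010001 → 1, fb=1
48: 10010110000100011 → 1, fb=1
49: 00101100001000111 → 0, fb=1
50: 01011000010001111 → 0, fb=1
51: 10110000100011111 → 1, fb=0
52: 01100001000111110 → 0, fb=1
53: 11000010001111101 → 1, fb=0
54: 10000100011111010 → 1, fb=1
55: 00001000111110101 → 0, fb=1
56: 00010001111101011 → 0, fb=0
57: 00100011111010110 → 0, fb=1
58: 01000111110101101 → 0, fb=1

01001010000001000010000100100110110010011010011110010110000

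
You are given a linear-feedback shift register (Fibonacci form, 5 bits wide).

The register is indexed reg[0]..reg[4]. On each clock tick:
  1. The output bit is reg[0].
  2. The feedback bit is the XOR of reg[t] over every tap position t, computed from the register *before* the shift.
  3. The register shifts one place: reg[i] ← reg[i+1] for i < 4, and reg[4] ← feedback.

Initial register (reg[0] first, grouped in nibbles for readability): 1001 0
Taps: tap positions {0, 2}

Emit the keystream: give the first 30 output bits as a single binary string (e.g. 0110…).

step | reg (before) | out | fb
   0 | 10010 | 1 | 1
   1 | 00101 | 0 | 1
   2 | 01011 | 0 | 0
   3 | 10110 | 1 | 0
   4 | 01100 | 0 | 1
   5 | 11001 | 1 | 1
   6 | 10011 | 1 | 1
   7 | 00111 | 0 | 1
   8 | 01111 | 0 | 1
   9 | 11111 | 1 | 0
  10 | 11110 | 1 | 0
  11 | 11100 | 1 | 0
  12 | 11000 | 1 | 1
  13 | 10001 | 1 | 1
  14 | 00011 | 0 | 0
  15 | 00110 | 0 | 1
  16 | 01101 | 0 | 1
  17 | 11011 | 1 | 1
  18 | 10111 | 1 | 0
  19 | 01110 | 0 | 1
  20 | 11101 | 1 | 0
  21 | 11010 | 1 | 1
  22 | 10101 | 1 | 0
  23 | 01010 | 0 | 0
  24 | 10100 | 1 | 0
  25 | 01000 | 0 | 0
  26 | 10000 | 1 | 1
  27 | 00001 | 0 | 0
  28 | 00010 | 0 | 0
  29 | 00100 | 0 | 1

100101100111110001101110101000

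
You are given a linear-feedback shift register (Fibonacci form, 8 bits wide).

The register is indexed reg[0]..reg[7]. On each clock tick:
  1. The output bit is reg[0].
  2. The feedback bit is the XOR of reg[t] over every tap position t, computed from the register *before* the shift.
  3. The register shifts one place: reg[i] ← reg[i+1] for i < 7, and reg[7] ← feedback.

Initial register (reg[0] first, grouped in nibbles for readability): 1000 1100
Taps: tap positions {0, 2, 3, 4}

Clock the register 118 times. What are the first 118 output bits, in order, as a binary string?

step | reg (before) | out | fb
   0 | 10001100 | 1 | 0
   1 | 00011000 | 0 | 0
   2 | 00110000 | 0 | 0
   3 | 01100000 | 0 | 1
   4 | 11000001 | 1 | 1
   5 | 10000011 | 1 | 1
   6 | 00000111 | 0 | 0
   7 | 00001110 | 0 | 1
   8 | 00011101 | 0 | 0
   9 | 00111010 | 0 | 1
  10 | 01110101 | 0 | 0
  11 | 11101010 | 1 | 1
  12 | 11010101 | 1 | 0
  13 | 10101010 | 1 | 1
  14 | 01010101 | 0 | 1
  15 | 10101011 | 1 | 1
  16 | 01010111 | 0 | 1
  17 | 10101111 | 1 | 1
  18 | 01011111 | 0 | 0
  19 | 10111110 | 1 | 0
  20 | 01111100 | 0 | 1
  21 | 11111001 | 1 | 0
  22 | 11110010 | 1 | 1
  23 | 11100101 | 1 | 0
  24 | 11001010 | 1 | 0
  25 | 10010100 | 1 | 0
  26 | 00101000 | 0 | 0
  27 | 01010000 | 0 | 1
  28 | 10100001 | 1 | 0
  29 | 01000010 | 0 | 0
  30 | 10000100 | 1 | 1
  31 | 00001001 | 0 | 1
  32 | 00010011 | 0 | 1
  33 | 00100111 | 0 | 1
  34 | 01001111 | 0 | 1
  35 | 10011111 | 1 | 1
  36 | 00111111 | 0 | 1
  37 | 01111111 | 0 | 1
  38 | 11111111 | 1 | 0
  39 | 11111110 | 1 | 0
  40 | 11111100 | 1 | 0
  41 | 11111000 | 1 | 0
  42 | 11110000 | 1 | 1
  43 | 11100001 | 1 | 0
  44 | 11000010 | 1 | 1
  45 | 10000101 | 1 | 1
  46 | 00001011 | 0 | 1
  47 | 00010111 | 0 | 1
  48 | 00101111 | 0 | 0
  49 | 01011110 | 0 | 0
  50 | 10111100 | 1 | 0
  51 | 01111000 | 0 | 1
  52 | 11110001 | 1 | 1
  53 | 11100011 | 1 | 0
  54 | 11000110 | 1 | 1
  55 | 10001101 | 1 | 0
  56 | 00011010 | 0 | 0
  57 | 00110100 | 0 | 0
  58 | 01101000 | 0 | 0
  59 | 11010000 | 1 | 0
  60 | 10100000 | 1 | 0
  61 | 01000000 | 0 | 0
  62 | 10000000 | 1 | 1
  63 | 00000001 | 0 | 0
  64 | 00000010 | 0 | 0
  65 | 00000100 | 0 | 0
  66 | 00001000 | 0 | 1
  67 | 00010001 | 0 | 1
  68 | 00100011 | 0 | 1
  69 | 01000111 | 0 | 0
  70 | 10001110 | 1 | 0
  71 | 00011100 | 0 | 0
  72 | 00111000 | 0 | 1
  73 | 01110001 | 0 | 0
  74 | 11100010 | 1 | 0
  75 | 11000100 | 1 | 1
  76 | 10001001 | 1 | 0
  77 | 00010010 | 0 | 1
  78 | 00100101 | 0 | 1
  79 | 01001011 | 0 | 1
  80 | 10010111 | 1 | 0
  81 | 00101110 | 0 | 0
  82 | 01011100 | 0 | 0
  83 | 10111000 | 1 | 0
  84 | 01110000 | 0 | 0
  85 | 11100000 | 1 | 0
  86 | 11000000 | 1 | 1
  87 | 10000001 | 1 | 1
  88 | 00000011 | 0 | 0
  89 | 00000110 | 0 | 0
  90 | 00001100 | 0 | 1
  91 | 00011001 | 0 | 0
  92 | 00110010 | 0 | 0
  93 | 01100100 | 0 | 1
  94 | 11001001 | 1 | 0
  95 | 10010010 | 1 | 0
  96 | 00100100 | 0 | 1
  97 | 01001001 | 0 | 1
  98 | 10010011 | 1 | 0
  99 | 00100110 | 0 | 1
 100 | 01001101 | 0 | 1
 101 | 10011011 | 1 | 1
 102 | 00110111 | 0 | 0
 103 | 01101110 | 0 | 0
 104 | 11011100 | 1 | 1
 105 | 10111001 | 1 | 0
 106 | 01110010 | 0 | 0
 107 | 11100100 | 1 | 0
 108 | 11001000 | 1 | 0
 109 | 10010000 | 1 | 0
 110 | 00100000 | 0 | 1
 111 | 01000001 | 0 | 0
 112 | 10000010 | 1 | 1
 113 | 00000101 | 0 | 0
 114 | 00001010 | 0 | 1
 115 | 00010101 | 0 | 1
 116 | 00101011 | 0 | 0
 117 | 01010110 | 0 | 1

1000110000011101010101111100101000010011111111000010111100011010000000100011100010010111000000110010010011011100100000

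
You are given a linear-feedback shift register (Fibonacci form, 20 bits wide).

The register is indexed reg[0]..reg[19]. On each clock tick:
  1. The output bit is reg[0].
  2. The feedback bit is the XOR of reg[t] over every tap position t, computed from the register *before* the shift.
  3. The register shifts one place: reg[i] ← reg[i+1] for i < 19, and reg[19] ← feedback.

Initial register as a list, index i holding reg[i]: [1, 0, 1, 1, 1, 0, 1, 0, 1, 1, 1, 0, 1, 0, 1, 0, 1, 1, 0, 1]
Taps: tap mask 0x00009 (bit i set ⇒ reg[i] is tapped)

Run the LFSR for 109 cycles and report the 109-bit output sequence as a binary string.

1011101011101010110101101101101111000110000000000101111101100000001010100100011000010111100001110110101010111

k : reg_k → out_k, fb_k
0: 10111010111010101101 → 1, fb=0
1: 01110101110101011010 → 0, fb=1
2: 11101011101010110101 → 1, fb=1
3: 11010111010101101011 → 1, fb=0
4: 10101110101011010110 → 1, fb=1
5: 01011101010110101101 → 0, fb=1
6: 10111010101101011011 → 1, fb=0
7: 01110101011010110110 → 0, fb=1
8: 11101010110101101101 → 1, fb=1
9: 11010101101011011011 → 1, fb=0
10: 10101011010110110110 → 1, fb=1
11: 01010110101101101101 → 0, fb=1
12: 10101101011011011011 → 1, fb=1
13: 01011010110110110111 → 0, fb=1
14: 10110101101101101111 → 1, fb=0
15: 01101011011011011110 → 0, fb=0
16: 11010110110110111100 → 1, fb=0
17: 10101101101101111000 → 1, fb=1
18: 01011011011011110001 → 0, fb=1
19: 10110110110111100011 → 1, fb=0
20: 01101101101111000110 → 0, fb=0
21: 11011011011110001100 → 1, fb=0
22: 10110110111100011000 → 1, fb=0
23: 01101101111000110000 → 0, fb=0
24: 11011011110001100000 → 1, fb=0
25: 10110111100011000000 → 1, fb=0
26: 01101111000110000000 → 0, fb=0
27: 11011110001100000000 → 1, fb=0
28: 10111100011000000000 → 1, fb=0
29: 01111000110000000000 → 0, fb=1
30: 11110001100000000001 → 1, fb=0
31: 11100011000000000010 → 1, fb=1
32: 11000110000000000101 → 1, fb=1
33: 10001100000000001011 → 1, fb=1
34: 00011000000000010111 → 0, fb=1
35: 00110000000000101111 → 0, fb=1
36: 01100000000001011111 → 0, fb=0
37: 11000000000010111110 → 1, fb=1
38: 10000000000101111101 → 1, fb=1
39: 00000000001011111011 → 0, fb=0
40: 00000000010111110110 → 0, fb=0
41: 00000000101111101100 → 0, fb=0
42: 00000001011111011000 → 0, fb=0
43: 00000010111110110000 → 0, fb=0
44: 00000101111101100000 → 0, fb=0
45: 00001011111011000000 → 0, fb=0
46: 00010111110110000000 → 0, fb=1
47: 00101111101100000001 → 0, fb=0
48: 01011111011000000010 → 0, fb=1
49: 10111110110000000101 → 1, fb=0
50: 01111101100000001010 → 0, fb=1
51: 11111011000000010101 → 1, fb=0
52: 11110110000000101010 → 1, fb=0
53: 11101100000001010100 → 1, fb=1
54: 11011000000010101001 → 1, fb=0
55: 10110000000101010010 → 1, fb=0
56: 01100000001010100100 → 0, fb=0
57: 11000000010101001000 → 1, fb=1
58: 10000000101010010001 → 1, fb=1
59: 00000001010100100011 → 0, fb=0
60: 00000010101001000110 → 0, fb=0
61: 00000101010010001100 → 0, fb=0
62: 00001010100100011000 → 0, fb=0
63: 00010101001000110000 → 0, fb=1
64: 00101010010001100001 → 0, fb=0
65: 01010100100011000010 → 0, fb=1
66: 10101001000110000101 → 1, fb=1
67: 01010010001100001011 → 0, fb=1
68: 10100100011000010111 → 1, fb=1
69: 01001000110000101111 → 0, fb=0
70: 10010001100001011110 → 1, fb=0
71: 00100011000010111100 → 0, fb=0
72: 01000110000101111000 → 0, fb=0
73: 10001100001011110000 → 1, fb=1
74: 00011000010111100001 → 0, fb=1
75: 00110000101111000011 → 0, fb=1
76: 01100001011110000111 → 0, fb=0
77: 11000010111100001110 → 1, fb=1
78: 10000101111000011101 → 1, fb=1
79: 00001011110000111011 → 0, fb=0
80: 00010111100001110110 → 0, fb=1
81: 00101111000011101101 → 0, fb=0
82: 01011110000111011010 → 0, fb=1
83: 10111100001110110101 → 1, fb=0
84: 01111000011101101010 → 0, fb=1
85: 11110000111011010101 → 1, fb=0
86: 11100001110110101010 → 1, fb=1
87: 11000011101101010101 → 1, fb=1
88: 10000111011010101011 → 1, fb=1
89: 00001110110101010111 → 0, fb=0
90: 00011101101010101110 → 0, fb=1
91: 00111011010101011101 → 0, fb=1
92: 01110110101010111011 → 0, fb=1
93: 11101101010101110111 → 1, fb=1
94: 11011010101011101111 → 1, fb=0
95: 10110101010111011110 → 1, fb=0
96: 01101010101110111100 → 0, fb=0
97: 11010101011101111000 → 1, fb=0
98: 10101010111011110000 → 1, fb=1
99: 01010101110111100001 → 0, fb=1
100: 10101011101111000011 → 1, fb=1
101: 01010111011110000111 → 0, fb=1
102: 10101110111100001111 → 1, fb=1
103: 01011101111000011111 → 0, fb=1
104: 10111011110000111111 → 1, fb=0
105: 01110111100001111110 → 0, fb=1
106: 11101111000011111101 → 1, fb=1
107: 11011110000111111011 → 1, fb=0
108: 10111100001111110110 → 1, fb=0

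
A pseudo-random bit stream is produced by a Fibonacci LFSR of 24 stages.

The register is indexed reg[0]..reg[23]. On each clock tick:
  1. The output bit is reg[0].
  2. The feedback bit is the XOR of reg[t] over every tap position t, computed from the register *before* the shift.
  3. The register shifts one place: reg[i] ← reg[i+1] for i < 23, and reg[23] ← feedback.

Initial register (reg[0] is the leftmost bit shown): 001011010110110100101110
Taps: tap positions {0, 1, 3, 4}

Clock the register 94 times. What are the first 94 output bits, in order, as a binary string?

0010110101101101001011101100101000001100111010011010111010111100111011010110110111101100100010

tick  register→output (feedback)
  0  001011010110110100101110→0 (1)
  1  010110101101101001011101→0 (1)
  2  101101011011010010111011→1 (0)
  3  011010110110100101110110→0 (0)
  4  110101101101001011101100→1 (1)
  5  101011011010010111011001→1 (0)
  6  010110110100101110110010→0 (1)
  7  101101101001011101100101→1 (0)
  8  011011010010111011001010→0 (0)
  9  110110100101110110010100→1 (0)
 10  101101001011101100101000→1 (0)
 11  011010010111011001010000→0 (0)
 12  110100101110110010100000→1 (1)
 13  101001011101100101000001→1 (1)
 14  010010111011001010000011→0 (0)
 15  100101110110010100000110→1 (0)
 16  001011101100101000001100→0 (1)
 17  010111011001010000011001→0 (1)
 18  101110110010100000110011→1 (1)
 19  011101100101000001100111→0 (0)
 20  111011001010000011001110→1 (1)
 21  110110010100000110011101→1 (0)
 22  101100101000001100111010→1 (0)
 23  011001010000011001110100→0 (1)
 24  110010100000110011101001→1 (1)
 25  100101000001100111010011→1 (0)
 26  001010000011001110100110→0 (1)
 27  010100000110011101001101→0 (0)
 28  101000001100111010011010→1 (1)
 29  010000011001110100110101→0 (1)
 30  100000110011101001101011→1 (1)
 31  000001100111010011010111→0 (0)
 32  000011001110100110101110→0 (1)
 33  000110011101001101011101→0 (0)
 34  001100111010011010111010→0 (1)
 35  011001110100110101110101→0 (1)
 36  110011101001101011101011→1 (1)
 37  100111010011010111010111→1 (1)
 38  001110100110101110101111→0 (0)
 39  011101001101011101011110→0 (0)
 40  111010011010111010111100→1 (1)
 41  110100110101110101111001→1 (1)
 42  101001101011101011110011→1 (1)
 43  010011010111010111100111→0 (0)
 44  100110101110101111001110→1 (1)
 45  001101011101011110011101→0 (1)
 46  011010111010111100111011→0 (0)
 47  110101110101111001110110→1 (1)
 48  101011101011110011101101→1 (0)
 49  010111010111100111011010→0 (1)
 50  101110101111001110110101→1 (1)
 51  011101011110011101101011→0 (0)
 52  111010111100111011010110→1 (1)
 53  110101111001110110101101→1 (1)
 54  101011110011101101011011→1 (0)
 55  010111100111011010110110→0 (1)
 56  101111001110110101101101→1 (1)
 57  011110011101101011011011→0 (1)
 58  111100111011010110110111→1 (1)
 59  111001110110101101101111→1 (0)
 60  110011101101011011011110→1 (1)
 61  100111011010110110111101→1 (1)
 62  001110110101101101111011→0 (0)
 63  011101101011011011110110→0 (0)
 64  111011010110110111101100→1 (1)
 65  110110101101101111011001→1 (0)
 66  101101011011011110110010→1 (0)
 67  011010110110111101100100→0 (0)
 68  110101101101111011001000→1 (1)
 69  101011011011110110010001→1 (0)
 70  010110110111101100100010→0 (1)
 71  101101101111011001000101→1 (0)
 72  011011011110110010001010→0 (0)
 73  110110111101100100010100→1 (0)
 74  101101111011001000101000→1 (0)
 75  011011110110010001010000→0 (0)
 76  110111101100100010100000→1 (0)
 77  101111011001000101000000→1 (1)
 78  011110110010001010000001→0 (1)
 79  111101100100010100000011→1 (1)
 80  111011001000101000000111→1 (1)
 81  110110010001010000001111→1 (0)
 82  101100100010100000011110→1 (0)
 83  011001000101000000111100→0 (1)
 84  110010001010000001111001→1 (1)
 85  100100010100000011110011→1 (0)
 86  001000101000000111100110→0 (0)
 87  010001010000001111001100→0 (1)
 88  100010100000011110011001→1 (0)
 89  000101000000111100110010→0 (1)
 90  001010000001111001100101→0 (1)
 91  010100000011110011001011→0 (0)
 92  101000000111100110010110→1 (1)
 93  010000001111001100101101→0 (1)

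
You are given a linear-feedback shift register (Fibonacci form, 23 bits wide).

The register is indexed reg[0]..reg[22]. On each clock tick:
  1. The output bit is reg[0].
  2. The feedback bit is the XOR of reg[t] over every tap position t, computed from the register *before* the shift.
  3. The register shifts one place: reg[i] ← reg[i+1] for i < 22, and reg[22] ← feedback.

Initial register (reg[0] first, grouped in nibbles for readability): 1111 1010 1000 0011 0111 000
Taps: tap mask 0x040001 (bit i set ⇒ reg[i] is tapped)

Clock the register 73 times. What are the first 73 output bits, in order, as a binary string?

k : reg_k → out_k, fb_k
0: 11111010100000110111000 → 1, fb=0
1: 11110101000001101110000 → 1, fb=0
2: 11101010000011011100000 → 1, fb=1
3: 11010100000110111000001 → 1, fb=1
4: 10101000001101110000011 → 1, fb=1
5: 01010000011011100000111 → 0, fb=0
6: 10100000110111000001110 → 1, fb=1
7: 01000001101110000011101 → 0, fb=1
8: 10000011011100000111011 → 1, fb=0
9: 00000110111000001110110 → 0, fb=1
10: 00001101110000011101101 → 0, fb=0
11: 00011011100000111011010 → 0, fb=1
12: 00110111000001110110101 → 0, fb=1
13: 01101110000011101101011 → 0, fb=0
14: 11011100000111011010110 → 1, fb=0
15: 10111000001110110101100 → 1, fb=1
16: 01110000011101101011001 → 0, fb=1
17: 11100000111011010110011 → 1, fb=0
18: 11000001110110101100110 → 1, fb=1
19: 10000011101101011001101 → 1, fb=1
20: 00000111011010110011011 → 0, fb=1
21: 00001110110101100110111 → 0, fb=1
22: 00011101101011001101111 → 0, fb=0
23: 00111011010110011011110 → 0, fb=1
24: 01110110101100110111101 → 0, fb=1
25: 11101101011001101111011 → 1, fb=0
26: 11011010110011011110110 → 1, fb=0
27: 10110101100110111101100 → 1, fb=1
28: 01101011001101111011001 → 0, fb=1
29: 11010110011011110110011 → 1, fb=0
30: 10101100110111101100110 → 1, fb=1
31: 01011001101111011001101 → 0, fb=0
32: 10110011011110110011010 → 1, fb=0
33: 01100110111101100110100 → 0, fb=1
34: 11001101111011001101001 → 1, fb=1
35: 10011011110110011010011 → 1, fb=0
36: 00110111101100110100110 → 0, fb=0
37: 01101111011001101001100 → 0, fb=0
38: 11011110110011010011000 → 1, fb=0
39: 10111101100110100110000 → 1, fb=0
40: 01111011001101001100000 → 0, fb=0
41: 11110110011010011000000 → 1, fb=1
42: 11101100110100110000001 → 1, fb=1
43: 11011001101001100000011 → 1, fb=1
44: 10110011010011000000111 → 1, fb=1
45: 01100110100110000001111 → 0, fb=0
46: 11001101001100000011110 → 1, fb=0
47: 10011010011000000111100 → 1, fb=0
48: 00110100110000001111000 → 0, fb=1
49: 01101001100000011110001 → 0, fb=1
50: 11010011000000111100011 → 1, fb=1
51: 10100110000001111000111 → 1, fb=1
52: 01001100000011110001111 → 0, fb=0
53: 10011000000111100011110 → 1, fb=0
54: 00110000001111000111100 → 0, fb=1
55: 01100000011110001111001 → 0, fb=1
56: 11000000111100011110011 → 1, fb=0
57: 10000001111000111100110 → 1, fb=1
58: 00000011110001111001101 → 0, fb=0
59: 00000111100011110011010 → 0, fb=1
60: 00001111000111100110101 → 0, fb=1
61: 00011110001111001101011 → 0, fb=0
62: 00111100011110011010110 → 0, fb=1
63: 01111000111100110101101 → 0, fb=0
64: 11110001111001101011010 → 1, fb=0
65: 11100011110011010110100 → 1, fb=0
66: 11000111100110101101000 → 1, fb=1
67: 10001111001101011010001 → 1, fb=0
68: 00011110011010110100010 → 0, fb=0
69: 00111100110101101000100 → 0, fb=0
70: 01111001101011010001000 → 0, fb=0
71: 11110011010110100010000 → 1, fb=0
72: 11100110101101000100000 → 1, fb=1

1111101010000011011100000111011010110011011110110011010011000000111100011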